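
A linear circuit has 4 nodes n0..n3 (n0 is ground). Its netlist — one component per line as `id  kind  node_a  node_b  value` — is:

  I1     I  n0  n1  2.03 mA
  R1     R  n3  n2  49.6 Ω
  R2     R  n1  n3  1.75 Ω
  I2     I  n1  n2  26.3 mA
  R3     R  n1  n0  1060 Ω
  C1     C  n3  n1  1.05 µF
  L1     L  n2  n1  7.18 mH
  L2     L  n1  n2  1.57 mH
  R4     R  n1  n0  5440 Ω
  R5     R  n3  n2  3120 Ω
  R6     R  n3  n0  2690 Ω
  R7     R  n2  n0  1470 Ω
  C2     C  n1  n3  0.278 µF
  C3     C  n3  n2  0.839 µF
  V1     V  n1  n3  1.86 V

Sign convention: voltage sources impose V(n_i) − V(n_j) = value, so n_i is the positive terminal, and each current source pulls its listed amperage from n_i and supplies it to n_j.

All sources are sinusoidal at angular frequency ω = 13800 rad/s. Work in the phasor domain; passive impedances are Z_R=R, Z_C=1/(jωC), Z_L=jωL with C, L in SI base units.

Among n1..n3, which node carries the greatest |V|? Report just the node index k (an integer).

2

MNA unknowns: 3 node voltages V₁..V_3 plus 1 source current (V1)
I1: z[0]−=0.00203, z[1]+=0.00203
R1: Y=0.02016+0.000j on G[3,2]
R2: Y=0.5714+0.000j on G[1,3]
I2: z[1]−=0.0263, z[2]+=0.0263
R3: Y=0.0009434+0.000j on G[1,0]
C1: Y=0.000+0.01449j on G[3,1]
L1: Y=0.000-0.01009j on G[2,1]
L2: Y=0.000-0.04616j on G[1,2]
R4: Y=0.0001838+0.000j on G[1,0]
R5: Y=0.0003205+0.000j on G[3,2]
R6: Y=0.0003717+0.000j on G[3,0]
R7: Y=0.0006803+0.000j on G[2,0]
C2: Y=0.000+0.003836j on G[1,3]
C3: Y=0.000+0.01158j on G[3,2]
V1: row V1−V3=1.86, i_V1 at 1,3
solve → V1=1.159+0.1303j, V2=1.446-0.2871j, V3=-0.7006+0.1303j
aux → i_V1=-1.112-0.05034j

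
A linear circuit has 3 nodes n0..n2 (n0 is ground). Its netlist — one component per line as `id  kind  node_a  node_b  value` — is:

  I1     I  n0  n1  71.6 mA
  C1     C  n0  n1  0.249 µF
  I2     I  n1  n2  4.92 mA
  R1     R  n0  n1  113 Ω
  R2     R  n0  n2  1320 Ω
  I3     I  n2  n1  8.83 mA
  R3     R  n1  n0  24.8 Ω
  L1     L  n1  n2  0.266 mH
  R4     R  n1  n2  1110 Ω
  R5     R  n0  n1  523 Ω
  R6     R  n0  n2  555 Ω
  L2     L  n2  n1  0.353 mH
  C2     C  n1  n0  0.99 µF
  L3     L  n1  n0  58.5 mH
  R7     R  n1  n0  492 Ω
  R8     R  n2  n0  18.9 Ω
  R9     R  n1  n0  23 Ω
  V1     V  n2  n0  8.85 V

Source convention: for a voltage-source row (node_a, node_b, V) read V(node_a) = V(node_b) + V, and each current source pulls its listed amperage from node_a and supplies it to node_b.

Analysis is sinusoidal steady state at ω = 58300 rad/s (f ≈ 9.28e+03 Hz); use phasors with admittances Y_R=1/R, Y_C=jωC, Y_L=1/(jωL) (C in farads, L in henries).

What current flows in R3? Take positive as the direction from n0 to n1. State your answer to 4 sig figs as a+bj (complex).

-0.1775+0.3390j A

MNA unknowns: 2 node voltages V₁..V_2 plus 1 source current (V1)
I1: z[0]−=0.0716, z[1]+=0.0716
C1: Y=0.000+0.01452j on G[0,1]
I2: z[1]−=0.00492, z[2]+=0.00492
R1: Y=0.008850+0.000j on G[0,1]
R2: Y=0.0007576+0.000j on G[0,2]
I3: z[2]−=0.00883, z[1]+=0.00883
R3: Y=0.04032+0.000j on G[1,0]
L1: Y=0.000-0.06448j on G[1,2]
R4: Y=0.0009009+0.000j on G[1,2]
R5: Y=0.001912+0.000j on G[0,1]
R6: Y=0.001802+0.000j on G[0,2]
L2: Y=0.000-0.04859j on G[2,1]
C2: Y=0.000+0.05772j on G[1,0]
L3: Y=0.000-0.0002932j on G[1,0]
R7: Y=0.002033+0.000j on G[1,0]
R8: Y=0.05291+0.000j on G[2,0]
R9: Y=0.04348+0.000j on G[1,0]
V1: row V2−V0=8.85, i_V1 at 2,0
solve → V1=4.403-8.406j, V2=8.850+0.000j
aux → i_V1=-1.449+0.4953j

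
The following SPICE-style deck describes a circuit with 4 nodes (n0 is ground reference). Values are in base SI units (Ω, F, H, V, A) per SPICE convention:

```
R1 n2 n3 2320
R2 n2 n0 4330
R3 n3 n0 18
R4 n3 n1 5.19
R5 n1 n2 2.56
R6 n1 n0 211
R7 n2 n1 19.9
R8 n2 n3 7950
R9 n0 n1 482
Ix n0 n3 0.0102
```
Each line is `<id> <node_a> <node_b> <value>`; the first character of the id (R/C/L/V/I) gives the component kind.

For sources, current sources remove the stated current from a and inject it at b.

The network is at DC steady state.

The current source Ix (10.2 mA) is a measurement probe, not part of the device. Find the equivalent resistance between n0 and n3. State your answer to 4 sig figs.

MNA unknowns: 3 node voltages V₁..V_3
R1: Y=0.0004310 on G[2,3]
R2: Y=0.0002309 on G[2,0]
R3: Y=0.05556 on G[3,0]
R4: Y=0.1927 on G[3,1]
R5: Y=0.3906 on G[1,2]
R6: Y=0.004739 on G[1,0]
R7: Y=0.05025 on G[2,1]
R8: Y=0.0001258 on G[2,3]
R9: Y=0.002075 on G[0,1]
Ix: z[0]−=0.0102, z[3]+=0.0102
solve → V1=0.1578, V2=0.1578, V3=0.1636

R_eq = 16.04 Ω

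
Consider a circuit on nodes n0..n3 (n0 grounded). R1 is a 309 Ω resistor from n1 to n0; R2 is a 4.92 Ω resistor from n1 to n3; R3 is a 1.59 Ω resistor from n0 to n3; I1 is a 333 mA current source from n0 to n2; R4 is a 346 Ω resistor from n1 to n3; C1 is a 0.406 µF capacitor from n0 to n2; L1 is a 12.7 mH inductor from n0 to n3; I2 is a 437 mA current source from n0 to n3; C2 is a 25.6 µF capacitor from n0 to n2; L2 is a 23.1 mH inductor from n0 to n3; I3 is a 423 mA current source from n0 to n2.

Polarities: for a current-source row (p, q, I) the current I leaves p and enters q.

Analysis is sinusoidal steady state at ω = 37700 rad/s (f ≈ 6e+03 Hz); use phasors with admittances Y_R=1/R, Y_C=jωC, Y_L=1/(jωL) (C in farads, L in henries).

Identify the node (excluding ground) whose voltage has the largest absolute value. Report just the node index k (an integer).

2

Apply KCL at each of the 3 non-ground nodes and solve the resulting linear system.
Node n1: branches {R1, R2, R4} → V_1 = 0.6806+0.003485j
Node n2: branches {I1, C1, C2, I3} → V_2 = 0.000-0.7711j
Node n3: branches {R2, R3, R4, L1, I2, L2} → V_3 = 0.6913+0.003540j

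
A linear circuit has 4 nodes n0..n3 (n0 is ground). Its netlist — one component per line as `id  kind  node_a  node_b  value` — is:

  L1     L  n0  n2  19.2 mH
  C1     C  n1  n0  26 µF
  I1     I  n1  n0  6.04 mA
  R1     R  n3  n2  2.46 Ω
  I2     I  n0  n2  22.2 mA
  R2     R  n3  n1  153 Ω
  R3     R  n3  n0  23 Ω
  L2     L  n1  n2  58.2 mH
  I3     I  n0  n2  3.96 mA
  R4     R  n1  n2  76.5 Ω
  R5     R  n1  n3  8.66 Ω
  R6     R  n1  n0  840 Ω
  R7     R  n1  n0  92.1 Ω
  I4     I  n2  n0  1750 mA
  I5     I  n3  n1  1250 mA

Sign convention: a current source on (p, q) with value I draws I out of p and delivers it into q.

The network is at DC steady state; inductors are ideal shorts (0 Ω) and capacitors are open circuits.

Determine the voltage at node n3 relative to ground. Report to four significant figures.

-2.185 V

Apply KCL at each of the 3 non-ground nodes and solve the resulting linear system.
Node n1: branches {C1, I1, R2, L2, R4, R5, R6, R7, I5} → V_1 = 0.000
Node n2: branches {L1, R1, I2, L2, I3, R4, I4} → V_2 = 0.000
Node n3: branches {R1, R2, R3, R5, I5} → V_3 = -2.185
Source currents: i(L1)=1.635, i(L2)=0.9773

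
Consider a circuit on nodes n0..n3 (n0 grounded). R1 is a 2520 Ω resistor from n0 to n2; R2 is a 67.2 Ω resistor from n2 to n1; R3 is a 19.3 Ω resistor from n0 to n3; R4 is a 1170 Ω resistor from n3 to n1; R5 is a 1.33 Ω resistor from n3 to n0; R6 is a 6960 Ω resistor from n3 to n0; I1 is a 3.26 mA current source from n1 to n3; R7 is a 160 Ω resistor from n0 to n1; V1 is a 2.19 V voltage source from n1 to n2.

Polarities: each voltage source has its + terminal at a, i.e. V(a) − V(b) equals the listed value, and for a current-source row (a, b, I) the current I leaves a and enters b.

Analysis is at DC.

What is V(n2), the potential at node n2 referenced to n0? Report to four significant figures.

-2.508 V

Element admittances at DC:
  Y(R1) = 0.0003968 S between n0,n2
  Y(R2) = 0.01488 S between n2,n1
  Y(R3) = 0.05181 S between n0,n3
  Y(R4) = 0.0008547 S between n3,n1
  Y(R5) = 0.7519 S between n3,n0
  Y(R6) = 0.0001437 S between n3,n0
  I1: injects 0.00326 A into n3 (from n1)
  Y(R7) = 0.006250 S between n0,n1
  V1: constraint V(n1)−V(n2) = 2.19
Assemble and solve the 4×4 MNA system:
  V(n1)=-0.3183  V(n2)=-2.508  V(n3)=0.003713
  i(V1)=-0.03358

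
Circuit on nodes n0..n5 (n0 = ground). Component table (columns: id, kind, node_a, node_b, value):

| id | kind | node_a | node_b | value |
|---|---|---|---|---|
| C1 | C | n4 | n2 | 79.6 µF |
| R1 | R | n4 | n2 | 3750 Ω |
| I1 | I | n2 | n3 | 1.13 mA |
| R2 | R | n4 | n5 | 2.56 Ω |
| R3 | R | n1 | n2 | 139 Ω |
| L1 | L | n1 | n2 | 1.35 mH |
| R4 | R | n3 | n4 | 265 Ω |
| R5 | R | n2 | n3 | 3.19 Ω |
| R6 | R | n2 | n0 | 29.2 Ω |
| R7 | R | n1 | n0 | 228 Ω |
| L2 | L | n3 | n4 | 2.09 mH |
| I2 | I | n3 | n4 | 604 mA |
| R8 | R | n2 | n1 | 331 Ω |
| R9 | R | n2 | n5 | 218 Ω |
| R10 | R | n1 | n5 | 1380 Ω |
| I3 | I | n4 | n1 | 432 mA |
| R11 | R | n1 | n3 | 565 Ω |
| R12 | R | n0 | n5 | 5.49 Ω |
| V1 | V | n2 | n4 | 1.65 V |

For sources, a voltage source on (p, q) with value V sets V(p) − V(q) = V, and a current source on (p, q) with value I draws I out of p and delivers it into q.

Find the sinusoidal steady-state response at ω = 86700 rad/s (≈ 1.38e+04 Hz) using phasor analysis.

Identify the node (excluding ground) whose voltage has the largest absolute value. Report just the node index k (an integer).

1

Element admittances at ω=86700 rad/s:
  Y(C1) = 0.000+6.901j S between n4,n2
  Y(R1) = 0.0002667+0.000j S between n4,n2
  I1: injects 0.00113 A into n3 (from n2)
  Y(R2) = 0.3906+0.000j S between n4,n5
  Y(R3) = 0.007194+0.000j S between n1,n2
  Y(L1) = 0.000-0.008544j S between n1,n2
  Y(R4) = 0.003774+0.000j S between n3,n4
  Y(R5) = 0.3135+0.000j S between n2,n3
  Y(R6) = 0.03425+0.000j S between n2,n0
  Y(R7) = 0.004386+0.000j S between n1,n0
  Y(L2) = 0.000-0.005519j S between n3,n4
  I2: injects 0.604 A into n4 (from n3)
  Y(R8) = 0.003021+0.000j S between n2,n1
  Y(R9) = 0.004587+0.000j S between n2,n5
  Y(R10) = 0.0007246+0.000j S between n1,n5
  I3: injects 0.432 A into n1 (from n4)
  Y(R11) = 0.001770+0.000j S between n1,n3
  Y(R12) = 0.1821+0.000j S between n0,n5
  V1: constraint V(n2)−V(n4) = 1.65
Assemble and solve the 6×6 MNA system:
  V(n1)=20.54+9.721j  V(n2)=0.6823-0.2825j  V(n3)=-1.118-0.2296j  V(n4)=-0.9677-0.2825j  V(n5)=-0.6227-0.1810j
  i(V1)=-0.3069-11.43j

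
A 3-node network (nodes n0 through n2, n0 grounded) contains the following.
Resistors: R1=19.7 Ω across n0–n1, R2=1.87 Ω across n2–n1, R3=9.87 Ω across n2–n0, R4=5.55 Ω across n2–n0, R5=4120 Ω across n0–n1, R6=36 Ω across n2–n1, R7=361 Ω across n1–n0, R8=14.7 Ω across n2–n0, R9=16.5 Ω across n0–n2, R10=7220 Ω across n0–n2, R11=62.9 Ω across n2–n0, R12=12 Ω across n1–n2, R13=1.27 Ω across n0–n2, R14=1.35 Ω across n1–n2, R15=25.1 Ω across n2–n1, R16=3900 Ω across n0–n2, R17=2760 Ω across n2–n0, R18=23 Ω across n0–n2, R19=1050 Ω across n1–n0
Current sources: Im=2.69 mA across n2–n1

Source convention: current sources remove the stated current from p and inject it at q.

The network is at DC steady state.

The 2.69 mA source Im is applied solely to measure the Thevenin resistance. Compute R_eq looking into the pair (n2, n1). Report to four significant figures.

R_eq = 0.6762 Ω

Apply KCL at each of the 2 non-ground nodes and solve the resulting linear system.
Node n1: branches {R1, R2, R5, R6, R7, R12, R14, R15, R19, Im} → V_1 = 0.001743
Node n2: branches {R2, R3, R4, R6, R8, R9, R10, R11, R12, R13, R14, R15, R16, R17, R18, Im} → V_2 = -7.585e-05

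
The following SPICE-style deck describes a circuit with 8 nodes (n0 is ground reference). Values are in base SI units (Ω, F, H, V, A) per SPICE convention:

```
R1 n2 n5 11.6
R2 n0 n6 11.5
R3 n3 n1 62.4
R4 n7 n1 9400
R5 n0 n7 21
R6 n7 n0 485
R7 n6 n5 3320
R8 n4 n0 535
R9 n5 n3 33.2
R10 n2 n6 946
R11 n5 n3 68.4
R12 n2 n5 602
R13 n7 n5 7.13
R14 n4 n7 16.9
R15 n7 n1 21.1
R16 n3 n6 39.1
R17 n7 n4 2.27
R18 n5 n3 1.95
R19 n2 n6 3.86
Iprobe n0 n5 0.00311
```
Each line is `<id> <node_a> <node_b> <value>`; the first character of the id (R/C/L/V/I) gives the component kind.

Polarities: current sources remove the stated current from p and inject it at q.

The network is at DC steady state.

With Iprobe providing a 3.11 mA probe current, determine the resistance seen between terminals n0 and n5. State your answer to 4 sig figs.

R_eq = 12.09 Ω

Element admittances at DC:
  Y(R1) = 0.08621 S between n2,n5
  Y(R2) = 0.08696 S between n0,n6
  Y(R3) = 0.01603 S between n3,n1
  Y(R4) = 0.0001064 S between n7,n1
  Y(R5) = 0.04762 S between n0,n7
  Y(R6) = 0.002062 S between n7,n0
  Y(R7) = 0.0003012 S between n6,n5
  Y(R8) = 0.001869 S between n4,n0
  Y(R9) = 0.03012 S between n5,n3
  Y(R10) = 0.001057 S between n2,n6
  Y(R11) = 0.01462 S between n5,n3
  Y(R12) = 0.001661 S between n2,n5
  Y(R13) = 0.1403 S between n7,n5
  Y(R14) = 0.05917 S between n4,n7
  Y(R15) = 0.04739 S between n7,n1
  Y(R16) = 0.02558 S between n3,n6
  Y(R17) = 0.4405 S between n7,n4
  Y(R18) = 0.5128 S between n5,n3
  Y(R19) = 0.2591 S between n2,n6
  Iprobe: injects 0.00311 A into n5 (from n0)
Assemble and solve the 7×7 MNA system:
  V(n1)=0.03020  V(n2)=0.02381  V(n3)=0.03662  V(n4)=0.02793  V(n5)=0.03761  V(n6)=0.01915  V(n7)=0.02804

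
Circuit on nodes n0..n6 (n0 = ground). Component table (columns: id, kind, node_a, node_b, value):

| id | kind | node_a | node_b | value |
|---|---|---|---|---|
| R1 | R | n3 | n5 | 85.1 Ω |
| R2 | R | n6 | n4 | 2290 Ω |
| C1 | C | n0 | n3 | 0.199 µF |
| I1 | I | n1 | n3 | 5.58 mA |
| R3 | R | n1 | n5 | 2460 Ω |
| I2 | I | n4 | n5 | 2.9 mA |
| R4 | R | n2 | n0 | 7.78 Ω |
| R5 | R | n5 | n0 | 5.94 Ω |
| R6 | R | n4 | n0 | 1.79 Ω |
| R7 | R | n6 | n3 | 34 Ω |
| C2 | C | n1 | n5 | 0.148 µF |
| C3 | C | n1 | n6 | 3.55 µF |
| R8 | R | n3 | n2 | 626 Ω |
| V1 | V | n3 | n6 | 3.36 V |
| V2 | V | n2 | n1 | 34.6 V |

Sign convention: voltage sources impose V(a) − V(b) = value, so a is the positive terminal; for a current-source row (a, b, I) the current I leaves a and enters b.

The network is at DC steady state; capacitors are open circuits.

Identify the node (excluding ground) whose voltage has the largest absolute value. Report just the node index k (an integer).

1

MNA unknowns: 6 node voltages V₁..V_6 plus 2 source currents (V1, V2)
R1: Y=0.01175 on G[3,5]
R2: Y=0.0004367 on G[6,4]
C1: Y=0.000 on G[0,3]
I1: z[1]−=0.00558, z[3]+=0.00558
R3: Y=0.0004065 on G[1,5]
I2: z[4]−=0.0029, z[5]+=0.0029
R4: Y=0.1285 on G[2,0]
R5: Y=0.1684 on G[5,0]
R6: Y=0.5587 on G[4,0]
R7: Y=0.02941 on G[6,3]
C2: Y=0.000 on G[1,5]
C3: Y=0.000 on G[1,6]
R8: Y=0.001597 on G[3,2]
V1: row V3−V6=3.36, i_V1 at 3,6
V2: row V2−V1=34.6, i_V2 at 2,1
solve → V1=-34.53, V2=0.07095, V3=0.4940, V4=-0.007425, V5=-0.02953, V6=-2.866
aux → i_V1=-0.1001, i_V2=-0.008444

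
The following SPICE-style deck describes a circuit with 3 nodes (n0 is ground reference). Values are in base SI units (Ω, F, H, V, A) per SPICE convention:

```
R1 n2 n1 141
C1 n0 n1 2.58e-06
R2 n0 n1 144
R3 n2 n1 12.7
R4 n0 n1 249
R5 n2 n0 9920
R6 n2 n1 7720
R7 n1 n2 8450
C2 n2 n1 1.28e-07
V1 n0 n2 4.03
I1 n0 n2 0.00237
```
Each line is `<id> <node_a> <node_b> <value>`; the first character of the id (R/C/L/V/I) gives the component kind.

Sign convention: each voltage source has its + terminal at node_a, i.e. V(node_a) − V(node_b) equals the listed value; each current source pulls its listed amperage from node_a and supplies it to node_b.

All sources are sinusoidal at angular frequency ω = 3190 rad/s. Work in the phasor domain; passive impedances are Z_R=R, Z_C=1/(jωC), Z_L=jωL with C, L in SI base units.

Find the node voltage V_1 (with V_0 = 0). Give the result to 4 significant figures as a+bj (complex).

-3.548+0.2989j V

Element admittances at ω=3190 rad/s:
  Y(R1) = 0.007092+0.000j S between n2,n1
  Y(C1) = 0.000+0.008230j S between n0,n1
  Y(R2) = 0.006944+0.000j S between n0,n1
  Y(R3) = 0.07874+0.000j S between n2,n1
  Y(R4) = 0.004016+0.000j S between n0,n1
  Y(R5) = 0.0001008+0.000j S between n2,n0
  Y(R6) = 0.0001295+0.000j S between n2,n1
  Y(R7) = 0.0001183+0.000j S between n1,n2
  Y(C2) = 0.000+0.0004083j S between n2,n1
  V1: constraint V(n0)−V(n2) = 4.03
  I1: injects 0.00237 A into n2 (from n0)
Assemble and solve the 3×3 MNA system:
  V(n1)=-3.548+0.2989j  V(n2)=-4.030+0.000j
  i(V1)=-0.04413-0.02593j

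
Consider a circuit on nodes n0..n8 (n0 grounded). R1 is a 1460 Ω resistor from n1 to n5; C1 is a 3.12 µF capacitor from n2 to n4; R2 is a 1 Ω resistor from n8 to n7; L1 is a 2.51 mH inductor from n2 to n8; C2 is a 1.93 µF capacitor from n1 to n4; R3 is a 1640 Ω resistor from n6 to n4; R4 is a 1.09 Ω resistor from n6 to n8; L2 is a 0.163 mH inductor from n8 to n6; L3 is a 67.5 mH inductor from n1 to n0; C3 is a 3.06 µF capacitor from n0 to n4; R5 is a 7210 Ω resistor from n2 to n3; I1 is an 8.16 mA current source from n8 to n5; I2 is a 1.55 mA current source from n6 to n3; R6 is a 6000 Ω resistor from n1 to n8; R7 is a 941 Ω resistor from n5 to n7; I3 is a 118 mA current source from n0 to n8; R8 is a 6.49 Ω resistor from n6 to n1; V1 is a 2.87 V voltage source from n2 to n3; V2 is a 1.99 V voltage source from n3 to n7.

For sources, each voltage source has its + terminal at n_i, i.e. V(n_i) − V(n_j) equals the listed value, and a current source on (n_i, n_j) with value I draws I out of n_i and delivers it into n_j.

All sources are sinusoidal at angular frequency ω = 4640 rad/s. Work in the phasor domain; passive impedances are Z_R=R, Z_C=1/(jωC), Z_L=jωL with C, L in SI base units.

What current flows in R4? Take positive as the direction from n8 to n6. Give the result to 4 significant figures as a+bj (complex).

Element admittances at ω=4640 rad/s:
  Y(R1) = 0.0006849+0.000j S between n1,n5
  Y(C1) = 0.000+0.01448j S between n2,n4
  Y(R2) = 1.000+0.000j S between n8,n7
  Y(L1) = 0.000-0.08586j S between n2,n8
  Y(C2) = 0.000+0.008955j S between n1,n4
  Y(R3) = 0.0006098+0.000j S between n6,n4
  Y(R4) = 0.9174+0.000j S between n6,n8
  Y(L2) = 0.000-1.322j S between n8,n6
  Y(L3) = 0.000-0.003193j S between n1,n0
  Y(C3) = 0.000+0.01420j S between n0,n4
  Y(R5) = 0.0001387+0.000j S between n2,n3
  I1: injects 0.00816 A into n5 (from n8)
  I2: injects 0.00155 A into n3 (from n6)
  Y(R6) = 0.0001667+0.000j S between n1,n8
  Y(R7) = 0.001063+0.000j S between n5,n7
  I3: injects 0.118 A into n8 (from n0)
  Y(R8) = 0.1541+0.000j S between n6,n1
  V1: constraint V(n2)−V(n3) = 2.87
  V2: constraint V(n3)−V(n7) = 1.99
Assemble and solve the 10×10 MNA system:
  V(n1)=-4.251-21.29j  V(n2)=0.4942-21.02j  V(n3)=-2.376-21.02j  V(n4)=-0.9559-13.10j  V(n5)=0.3485-21.12j  V(n6)=-4.236-21.39j  V(n7)=-4.366-21.02j  V(n8)=-4.225-21.40j
  i(V1)=-0.1480+0.3842j  i(V2)=-0.1460+0.3842j

0.01045-0.006022j A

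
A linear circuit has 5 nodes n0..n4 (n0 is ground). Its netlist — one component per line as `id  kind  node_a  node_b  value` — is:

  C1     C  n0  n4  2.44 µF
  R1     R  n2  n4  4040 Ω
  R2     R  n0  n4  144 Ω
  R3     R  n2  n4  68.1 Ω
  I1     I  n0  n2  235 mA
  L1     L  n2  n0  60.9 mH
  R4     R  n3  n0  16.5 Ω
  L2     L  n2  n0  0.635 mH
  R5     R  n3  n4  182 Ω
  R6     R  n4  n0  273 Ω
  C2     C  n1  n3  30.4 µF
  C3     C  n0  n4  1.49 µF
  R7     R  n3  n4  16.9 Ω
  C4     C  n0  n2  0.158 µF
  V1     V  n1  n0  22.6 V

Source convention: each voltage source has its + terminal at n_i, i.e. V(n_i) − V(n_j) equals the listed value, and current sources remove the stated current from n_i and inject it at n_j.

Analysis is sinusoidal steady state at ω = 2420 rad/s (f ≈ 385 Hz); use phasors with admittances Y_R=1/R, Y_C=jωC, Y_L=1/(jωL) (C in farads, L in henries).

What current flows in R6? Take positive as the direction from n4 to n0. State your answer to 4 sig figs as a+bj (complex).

Element admittances at ω=2420 rad/s:
  Y(C1) = 0.000+0.005905j S between n0,n4
  Y(R1) = 0.0002475+0.000j S between n2,n4
  Y(R2) = 0.006944+0.000j S between n0,n4
  Y(R3) = 0.01468+0.000j S between n2,n4
  I1: injects 0.235 A into n2 (from n0)
  Y(L1) = 0.000-0.006785j S between n2,n0
  Y(R4) = 0.06061+0.000j S between n3,n0
  Y(L2) = 0.000-0.6507j S between n2,n0
  Y(R5) = 0.005495+0.000j S between n3,n4
  Y(R6) = 0.003663+0.000j S between n4,n0
  Y(C2) = 0.000+0.07357j S between n1,n3
  Y(C3) = 0.000+0.003606j S between n0,n4
  Y(R7) = 0.05917+0.000j S between n3,n4
  Y(C4) = 0.000+0.0003824j S between n0,n2
  V1: constraint V(n1)−V(n0) = 22.6
Assemble and solve the 5×5 MNA system:
  V(n1)=22.60+0.000j  V(n2)=-0.1433+0.5477j  V(n3)=10.50+10.65j  V(n4)=8.225+6.855j
  i(V1)=-0.7832-0.8903j

0.03013+0.02511j A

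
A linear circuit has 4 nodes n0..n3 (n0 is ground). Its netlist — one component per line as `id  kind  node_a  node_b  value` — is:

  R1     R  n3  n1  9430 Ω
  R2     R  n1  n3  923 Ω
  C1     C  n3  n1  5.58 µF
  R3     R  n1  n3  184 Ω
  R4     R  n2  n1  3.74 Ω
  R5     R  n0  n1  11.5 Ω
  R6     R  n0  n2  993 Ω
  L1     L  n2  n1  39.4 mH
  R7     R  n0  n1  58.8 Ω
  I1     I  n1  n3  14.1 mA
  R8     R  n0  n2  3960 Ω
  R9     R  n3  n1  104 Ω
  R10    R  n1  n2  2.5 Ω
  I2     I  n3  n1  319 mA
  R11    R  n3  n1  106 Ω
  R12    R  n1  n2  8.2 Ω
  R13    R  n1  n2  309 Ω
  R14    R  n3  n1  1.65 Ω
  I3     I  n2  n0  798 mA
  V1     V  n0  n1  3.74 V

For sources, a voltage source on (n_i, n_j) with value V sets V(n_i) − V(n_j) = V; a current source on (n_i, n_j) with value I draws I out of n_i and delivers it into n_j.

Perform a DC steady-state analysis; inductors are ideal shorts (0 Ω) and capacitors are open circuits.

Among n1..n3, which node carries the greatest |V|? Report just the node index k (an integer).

Apply KCL at each of the 3 non-ground nodes and solve the resulting linear system.
Node n1: branches {R1, R2, C1, R3, R4, R5, L1, R7, I1, R9, R10, I2, R11, R12, R13, R14, V1} → V_1 = -3.740
Node n2: branches {R4, R6, L1, R8, R10, R12, R13, I3} → V_2 = -3.740
Node n3: branches {R1, R2, C1, R3, I1, R9, I2, R11, R14} → V_3 = -4.223
Source currents: i(L1)=-0.7933, i(V1)=0.4045

3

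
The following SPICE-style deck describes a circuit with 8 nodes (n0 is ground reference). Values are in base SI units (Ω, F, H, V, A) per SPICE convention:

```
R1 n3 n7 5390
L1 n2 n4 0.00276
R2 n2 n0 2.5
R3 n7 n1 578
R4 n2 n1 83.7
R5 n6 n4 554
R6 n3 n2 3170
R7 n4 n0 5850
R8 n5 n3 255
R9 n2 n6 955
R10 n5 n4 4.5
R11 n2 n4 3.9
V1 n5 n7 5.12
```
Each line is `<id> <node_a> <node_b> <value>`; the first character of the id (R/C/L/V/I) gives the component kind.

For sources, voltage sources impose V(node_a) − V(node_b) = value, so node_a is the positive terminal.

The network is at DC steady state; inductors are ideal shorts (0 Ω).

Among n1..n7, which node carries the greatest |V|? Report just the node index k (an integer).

7

Element admittances at DC:
  Y(R1) = 0.0001855 S between n3,n7
  L1: short n2↔n4 (DC inductor)
  Y(R2) = 0.4000 S between n2,n0
  Y(R3) = 0.001730 S between n7,n1
  Y(R4) = 0.01195 S between n2,n1
  Y(R5) = 0.001805 S between n6,n4
  Y(R6) = 0.0003155 S between n3,n2
  Y(R7) = 0.0001709 S between n4,n0
  Y(R8) = 0.003922 S between n5,n3
  Y(R9) = 0.001047 S between n2,n6
  Y(R10) = 0.2222 S between n5,n4
  Y(R11) = 0.2564 S between n2,n4
  V1: constraint V(n5)−V(n7) = 5.12
Assemble and solve the 9×9 MNA system:
  V(n1)=-0.6432  V(n2)=0.000  V(n3)=-0.1824  V(n4)=0.000  V(n5)=0.03484  V(n6)=0.000  V(n7)=-5.085
  i(L1)=-0.007743  i(V1)=-0.008595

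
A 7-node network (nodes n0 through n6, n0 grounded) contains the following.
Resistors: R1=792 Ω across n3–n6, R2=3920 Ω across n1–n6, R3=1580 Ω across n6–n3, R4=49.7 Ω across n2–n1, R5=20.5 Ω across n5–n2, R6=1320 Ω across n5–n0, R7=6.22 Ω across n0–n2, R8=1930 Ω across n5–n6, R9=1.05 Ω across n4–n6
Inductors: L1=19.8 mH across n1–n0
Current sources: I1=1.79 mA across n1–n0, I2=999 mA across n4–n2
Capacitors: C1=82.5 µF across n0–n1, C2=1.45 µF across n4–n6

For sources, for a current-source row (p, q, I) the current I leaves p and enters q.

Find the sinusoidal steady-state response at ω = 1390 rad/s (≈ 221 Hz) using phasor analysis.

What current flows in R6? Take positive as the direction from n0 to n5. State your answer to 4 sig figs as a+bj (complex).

MNA unknowns: 6 node voltages V₁..V_6
R1: Y=0.001263+0.000j on G[3,6]
L1: Y=0.000-0.03633j on G[1,0]
I1: z[1]−=0.00179, z[0]+=0.00179
R2: Y=0.0002551+0.000j on G[1,6]
R3: Y=0.0006329+0.000j on G[6,3]
R4: Y=0.02012+0.000j on G[2,1]
R5: Y=0.04878+0.000j on G[5,2]
C1: Y=0.000+0.1147j on G[0,1]
R6: Y=0.0007576+0.000j on G[5,0]
R7: Y=0.1608+0.000j on G[0,2]
C2: Y=0.000+0.002015j on G[4,6]
R8: Y=0.0005181+0.000j on G[5,6]
R9: Y=0.9524+0.000j on G[4,6]
I2: z[4]−=0.999, z[2]+=0.999
solve → V1=-0.8243+3.582j, V2=1.790+0.3998j, V3=-1300+1.453j, V4=-1301+1.455j, V5=-11.71+0.4046j, V6=-1300+1.453j

0.008874-0.0003065j A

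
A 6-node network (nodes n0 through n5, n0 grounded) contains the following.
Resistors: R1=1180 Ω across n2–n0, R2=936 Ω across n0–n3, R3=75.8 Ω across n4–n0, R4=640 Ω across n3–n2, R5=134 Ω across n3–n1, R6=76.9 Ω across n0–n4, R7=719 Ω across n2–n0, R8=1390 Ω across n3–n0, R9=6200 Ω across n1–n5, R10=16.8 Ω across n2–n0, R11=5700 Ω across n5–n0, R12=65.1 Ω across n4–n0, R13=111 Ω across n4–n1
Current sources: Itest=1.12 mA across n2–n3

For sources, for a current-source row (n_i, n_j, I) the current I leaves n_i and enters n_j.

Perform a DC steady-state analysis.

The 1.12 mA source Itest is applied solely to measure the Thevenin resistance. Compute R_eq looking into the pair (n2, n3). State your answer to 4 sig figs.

Element admittances at DC:
  Y(R1) = 0.0008475 S between n2,n0
  Y(R2) = 0.001068 S between n0,n3
  Y(R3) = 0.01319 S between n4,n0
  Y(R4) = 0.001563 S between n3,n2
  Y(R5) = 0.007463 S between n3,n1
  Y(R6) = 0.01300 S between n0,n4
  Y(R7) = 0.001391 S between n2,n0
  Y(R8) = 0.0007194 S between n3,n0
  Y(R9) = 0.0001613 S between n1,n5
  Y(R10) = 0.05952 S between n2,n0
  Y(R11) = 0.0001754 S between n5,n0
  Y(R12) = 0.01536 S between n4,n0
  Y(R13) = 0.009009 S between n4,n1
  Itest: injects 0.00112 A into n3 (from n2)
Assemble and solve the 5×5 MNA system:
  V(n1)=0.07735  V(n2)=-0.01386  V(n3)=0.1550  V(n4)=0.01378  V(n5)=0.03705

R_eq = 150.7 Ω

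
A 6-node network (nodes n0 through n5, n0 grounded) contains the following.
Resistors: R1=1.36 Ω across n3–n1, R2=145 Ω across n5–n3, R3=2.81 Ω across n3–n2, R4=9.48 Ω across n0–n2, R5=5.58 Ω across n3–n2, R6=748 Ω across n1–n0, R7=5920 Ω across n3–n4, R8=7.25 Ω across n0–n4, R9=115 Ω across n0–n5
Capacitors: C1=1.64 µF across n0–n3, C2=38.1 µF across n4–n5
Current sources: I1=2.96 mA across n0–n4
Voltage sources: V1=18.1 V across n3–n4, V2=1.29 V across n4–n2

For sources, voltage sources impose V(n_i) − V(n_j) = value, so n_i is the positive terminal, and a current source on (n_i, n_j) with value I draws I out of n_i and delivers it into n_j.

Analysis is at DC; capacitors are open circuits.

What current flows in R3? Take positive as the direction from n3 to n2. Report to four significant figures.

6.900 A

Apply KCL at each of the 5 non-ground nodes and solve the resulting linear system.
Node n1: branches {R1, R6} → V_1 = 18.25
Node n2: branches {R3, R4, R5, V2} → V_2 = -1.108
Node n3: branches {R1, R2, R3, C1, R5, R7, V1} → V_3 = 18.28
Node n4: branches {R7, R8, I1, C2, V1, V2} → V_4 = 0.1821
Node n5: branches {R2, R9, C2} → V_5 = 8.086
Source currents: i(V1)=-10.47, i(V2)=-10.49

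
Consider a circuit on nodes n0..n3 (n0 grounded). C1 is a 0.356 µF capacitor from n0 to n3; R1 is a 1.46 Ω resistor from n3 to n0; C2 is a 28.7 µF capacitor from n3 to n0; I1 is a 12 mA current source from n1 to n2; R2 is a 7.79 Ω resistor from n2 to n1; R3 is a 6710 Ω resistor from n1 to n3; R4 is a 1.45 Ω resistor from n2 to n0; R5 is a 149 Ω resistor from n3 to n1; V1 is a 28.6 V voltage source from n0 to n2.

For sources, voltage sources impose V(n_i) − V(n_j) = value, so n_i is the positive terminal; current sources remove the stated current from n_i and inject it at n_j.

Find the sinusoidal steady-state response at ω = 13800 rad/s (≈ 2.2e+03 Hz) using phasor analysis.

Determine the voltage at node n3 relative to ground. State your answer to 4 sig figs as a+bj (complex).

-0.2022+0.1173j V

Element admittances at ω=13800 rad/s:
  Y(C1) = 0.000+0.004913j S between n0,n3
  Y(R1) = 0.6849+0.000j S between n3,n0
  Y(C2) = 0.000+0.3961j S between n3,n0
  I1: injects 0.012 A into n2 (from n1)
  Y(R2) = 0.1284+0.000j S between n2,n1
  Y(R3) = 0.0001490+0.000j S between n1,n3
  Y(R4) = 0.6897+0.000j S between n2,n0
  Y(R5) = 0.006711+0.000j S between n3,n1
  V1: constraint V(n0)−V(n2) = 28.6
Assemble and solve the 4×4 MNA system:
  V(n1)=-27.25+0.005950j  V(n2)=-28.60+0.000j  V(n3)=-0.2022+0.1173j
  i(V1)=-19.91-0.0007638j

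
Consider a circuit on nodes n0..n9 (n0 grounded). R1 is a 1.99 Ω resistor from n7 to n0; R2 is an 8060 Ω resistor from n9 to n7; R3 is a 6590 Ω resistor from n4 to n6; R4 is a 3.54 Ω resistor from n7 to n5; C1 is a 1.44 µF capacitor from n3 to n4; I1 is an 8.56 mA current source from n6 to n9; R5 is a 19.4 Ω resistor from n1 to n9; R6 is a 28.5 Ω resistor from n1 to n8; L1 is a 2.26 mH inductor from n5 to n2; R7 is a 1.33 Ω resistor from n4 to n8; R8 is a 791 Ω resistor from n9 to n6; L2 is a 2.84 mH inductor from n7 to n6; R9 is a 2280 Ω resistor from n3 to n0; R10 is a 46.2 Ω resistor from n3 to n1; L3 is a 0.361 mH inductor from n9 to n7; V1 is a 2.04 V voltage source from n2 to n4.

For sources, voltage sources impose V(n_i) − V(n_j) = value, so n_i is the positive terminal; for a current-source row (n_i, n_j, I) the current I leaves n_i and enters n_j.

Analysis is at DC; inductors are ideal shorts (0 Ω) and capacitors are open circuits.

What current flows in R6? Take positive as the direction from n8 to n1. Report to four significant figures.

Apply KCL at each of the 9 non-ground nodes and solve the resulting linear system.
Node n1: branches {R5, R6, R10} → V_1 = -0.7450
Node n2: branches {L1, V1} → V_2 = 0.1389
Node n3: branches {C1, R9, R10} → V_3 = -0.7302
Node n4: branches {R3, C1, R7, V1} → V_4 = -1.901
Node n5: branches {R4, L1} → V_5 = 0.1389
Node n6: branches {R3, I1, R8, L2} → V_6 = 0.0006374
Node n7: branches {R1, R2, R4, L2, L3} → V_7 = 0.0006374
Node n8: branches {R6, R7} → V_8 = -1.850
Node n9: branches {R2, I1, R5, R8, L3} → V_9 = 0.0006374
Source currents: i(L1)=-0.03905, i(L2)=0.008849, i(L3)=-0.02988, i(V1)=-0.03905

-0.03876 A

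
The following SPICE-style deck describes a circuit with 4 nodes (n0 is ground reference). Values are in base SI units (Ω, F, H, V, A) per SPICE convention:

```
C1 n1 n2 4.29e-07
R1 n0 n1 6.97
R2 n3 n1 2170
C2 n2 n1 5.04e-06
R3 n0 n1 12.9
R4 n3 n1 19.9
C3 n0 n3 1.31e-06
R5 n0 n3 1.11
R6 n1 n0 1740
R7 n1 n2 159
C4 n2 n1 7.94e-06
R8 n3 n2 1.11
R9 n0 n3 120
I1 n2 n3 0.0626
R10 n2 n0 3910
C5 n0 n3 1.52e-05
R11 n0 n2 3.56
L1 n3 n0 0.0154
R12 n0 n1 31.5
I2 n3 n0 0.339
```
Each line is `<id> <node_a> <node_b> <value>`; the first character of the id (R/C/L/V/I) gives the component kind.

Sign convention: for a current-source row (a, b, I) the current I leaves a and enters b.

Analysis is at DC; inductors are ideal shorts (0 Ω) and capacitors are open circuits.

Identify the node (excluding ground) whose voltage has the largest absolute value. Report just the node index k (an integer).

MNA unknowns: 3 node voltages V₁..V_3 plus 1 source current (L1)
C1: Y=0.000 on G[1,2]
R1: Y=0.1435 on G[0,1]
R2: Y=0.0004608 on G[3,1]
C2: Y=0.000 on G[2,1]
R3: Y=0.07752 on G[0,1]
R4: Y=0.05025 on G[3,1]
C3: Y=0.000 on G[0,3]
R5: Y=0.9009 on G[0,3]
R6: Y=0.0005747 on G[1,0]
R7: Y=0.006289 on G[1,2]
C4: Y=0.000 on G[2,1]
R8: Y=0.9009 on G[3,2]
R9: Y=0.008333 on G[0,3]
I1: z[2]−=0.0626, z[3]+=0.0626
R10: Y=0.0002558 on G[2,0]
C5: Y=0.000 on G[0,3]
R11: Y=0.2809 on G[0,2]
L1: row V3−V0=0, i_L1 at 3,0
R12: Y=0.03175 on G[0,1]
I2: z[3]−=0.339, z[0]+=0.339
solve → V1=-0.001068, V2=-0.05268, V3=0.000
aux → i_L1=-0.3239

2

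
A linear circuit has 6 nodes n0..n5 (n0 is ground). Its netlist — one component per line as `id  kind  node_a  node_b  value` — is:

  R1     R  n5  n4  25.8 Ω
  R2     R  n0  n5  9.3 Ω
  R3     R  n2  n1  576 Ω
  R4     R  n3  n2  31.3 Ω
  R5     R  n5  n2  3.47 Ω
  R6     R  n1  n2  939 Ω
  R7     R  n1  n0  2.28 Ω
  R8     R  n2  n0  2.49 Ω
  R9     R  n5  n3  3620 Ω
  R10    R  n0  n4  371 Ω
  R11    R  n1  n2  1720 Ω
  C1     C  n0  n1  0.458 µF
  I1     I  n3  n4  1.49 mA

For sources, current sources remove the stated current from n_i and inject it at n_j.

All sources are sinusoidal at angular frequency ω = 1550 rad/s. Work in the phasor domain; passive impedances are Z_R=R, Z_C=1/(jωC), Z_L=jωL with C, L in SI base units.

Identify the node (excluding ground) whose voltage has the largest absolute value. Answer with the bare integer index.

3

MNA unknowns: 5 node voltages V₁..V_5
R1: Y=0.03876+0.000j on G[5,4]
R2: Y=0.1075+0.000j on G[0,5]
R3: Y=0.001736+0.000j on G[2,1]
R4: Y=0.03195+0.000j on G[3,2]
R5: Y=0.2882+0.000j on G[5,2]
R6: Y=0.001065+0.000j on G[1,2]
R7: Y=0.4386+0.000j on G[1,0]
R8: Y=0.4016+0.000j on G[2,0]
R9: Y=0.0002762+0.000j on G[5,3]
R10: Y=0.002695+0.000j on G[0,4]
R11: Y=0.0005814+0.000j on G[1,2]
C1: Y=0.000+0.0007099j on G[0,1]
I1: z[3]−=0.00149, z[4]+=0.00149
solve → V1=-7.549e-06+1.213e-08j, V2=-0.0009865+0.000j, V3=-0.04719+0.000j, V4=0.03851+0.000j, V5=0.002750+0.000j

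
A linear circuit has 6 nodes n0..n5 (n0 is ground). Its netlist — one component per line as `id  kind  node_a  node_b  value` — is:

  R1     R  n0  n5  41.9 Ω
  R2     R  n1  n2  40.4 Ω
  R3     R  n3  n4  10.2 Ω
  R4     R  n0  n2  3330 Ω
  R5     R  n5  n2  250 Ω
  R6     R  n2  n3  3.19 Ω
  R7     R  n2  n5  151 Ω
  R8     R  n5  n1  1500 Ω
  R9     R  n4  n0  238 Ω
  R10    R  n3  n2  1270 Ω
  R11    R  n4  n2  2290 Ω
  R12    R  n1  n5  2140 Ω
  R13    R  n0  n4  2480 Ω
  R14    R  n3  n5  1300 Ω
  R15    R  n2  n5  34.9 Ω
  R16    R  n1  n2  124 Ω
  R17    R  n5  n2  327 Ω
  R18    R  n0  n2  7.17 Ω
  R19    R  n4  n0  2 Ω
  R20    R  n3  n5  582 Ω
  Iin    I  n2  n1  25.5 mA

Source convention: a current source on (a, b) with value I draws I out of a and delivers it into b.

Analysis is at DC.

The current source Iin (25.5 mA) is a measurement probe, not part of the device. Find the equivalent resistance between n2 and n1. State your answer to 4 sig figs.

MNA unknowns: 5 node voltages V₁..V_5
R1: Y=0.02387 on G[0,5]
R2: Y=0.02475 on G[1,2]
R3: Y=0.09804 on G[3,4]
R4: Y=0.0003003 on G[0,2]
R5: Y=0.004000 on G[5,2]
R6: Y=0.3135 on G[2,3]
R7: Y=0.006623 on G[2,5]
R8: Y=0.0006667 on G[5,1]
R9: Y=0.004202 on G[4,0]
R10: Y=0.0007874 on G[3,2]
R11: Y=0.0004367 on G[4,2]
R12: Y=0.0004673 on G[1,5]
R13: Y=0.0004032 on G[0,4]
R14: Y=0.0007692 on G[3,5]
R15: Y=0.02865 on G[2,5]
R16: Y=0.008065 on G[1,2]
R17: Y=0.003058 on G[5,2]
R18: Y=0.1395 on G[0,2]
R19: Y=0.5000 on G[4,0]
R20: Y=0.001718 on G[3,5]
Iin: z[2]−=0.0255, z[1]+=0.0255
solve → V1=0.7502, V2=-0.001349, V3=-0.0009923, V4=-0.0001623, V5=0.01133

R_eq = 29.47 Ω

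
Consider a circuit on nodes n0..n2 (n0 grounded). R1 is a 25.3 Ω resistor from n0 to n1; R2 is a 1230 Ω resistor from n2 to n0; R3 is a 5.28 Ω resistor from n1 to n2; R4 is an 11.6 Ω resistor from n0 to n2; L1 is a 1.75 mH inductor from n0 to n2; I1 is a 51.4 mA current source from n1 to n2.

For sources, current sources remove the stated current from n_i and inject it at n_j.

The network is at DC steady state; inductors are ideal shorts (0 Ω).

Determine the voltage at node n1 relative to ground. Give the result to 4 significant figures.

Element admittances at DC:
  Y(R1) = 0.03953 S between n0,n1
  Y(R2) = 0.0008130 S between n2,n0
  Y(R3) = 0.1894 S between n1,n2
  Y(R4) = 0.08621 S between n0,n2
  L1: short n0↔n2 (DC inductor)
  I1: injects 0.0514 A into n2 (from n1)
Assemble and solve the 3×3 MNA system:
  V(n1)=-0.2245  V(n2)=0.000
  i(L1)=-0.008875

-0.2245 V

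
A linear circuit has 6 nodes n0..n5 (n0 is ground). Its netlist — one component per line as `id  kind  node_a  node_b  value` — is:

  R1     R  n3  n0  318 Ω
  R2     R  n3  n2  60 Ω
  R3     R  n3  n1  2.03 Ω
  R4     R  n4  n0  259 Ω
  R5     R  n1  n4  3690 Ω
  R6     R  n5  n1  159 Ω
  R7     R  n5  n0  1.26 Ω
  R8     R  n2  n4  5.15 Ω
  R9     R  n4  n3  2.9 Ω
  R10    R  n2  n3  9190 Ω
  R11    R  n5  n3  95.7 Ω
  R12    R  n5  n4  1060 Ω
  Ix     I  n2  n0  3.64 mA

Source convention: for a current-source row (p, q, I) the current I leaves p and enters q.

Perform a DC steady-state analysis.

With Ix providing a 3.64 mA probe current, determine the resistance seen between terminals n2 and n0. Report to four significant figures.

R_eq = 47.45 Ω

Apply KCL at each of the 5 non-ground nodes and solve the resulting linear system.
Node n1: branches {R3, R5, R6} → V_1 = -0.1470
Node n2: branches {R2, R8, R10, Ix} → V_2 = -0.1727
Node n3: branches {R1, R2, R3, R9, R10, R11} → V_3 = -0.1488
Node n4: branches {R4, R5, R8, R9, R12} → V_4 = -0.1560
Node n5: branches {R6, R7, R11, R12} → V_5 = -0.003238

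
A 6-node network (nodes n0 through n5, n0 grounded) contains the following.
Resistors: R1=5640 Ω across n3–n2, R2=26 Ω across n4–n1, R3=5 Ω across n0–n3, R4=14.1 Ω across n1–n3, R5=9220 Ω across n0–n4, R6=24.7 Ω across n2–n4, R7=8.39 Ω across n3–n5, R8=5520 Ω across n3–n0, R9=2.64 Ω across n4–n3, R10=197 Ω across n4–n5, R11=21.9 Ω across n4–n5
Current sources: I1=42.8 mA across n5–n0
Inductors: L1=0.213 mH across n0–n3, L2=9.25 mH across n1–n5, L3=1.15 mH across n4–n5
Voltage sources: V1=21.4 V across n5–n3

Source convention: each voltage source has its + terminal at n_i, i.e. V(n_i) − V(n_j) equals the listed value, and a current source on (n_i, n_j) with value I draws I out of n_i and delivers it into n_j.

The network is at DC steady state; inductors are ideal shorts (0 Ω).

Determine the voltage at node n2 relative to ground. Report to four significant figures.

Apply KCL at each of the 5 non-ground nodes and solve the resulting linear system.
Node n1: branches {R2, R4, L2} → V_1 = 21.40
Node n2: branches {R1, R6} → V_2 = 21.31
Node n3: branches {R1, L1, R3, R4, R7, R8, R9, V1} → V_3 = 0.000
Node n4: branches {R2, R5, R6, L3, R9, R10, R11} → V_4 = 21.40
Node n5: branches {I1, L2, L3, R7, R10, R11, V1} → V_5 = 21.40
Source currents: i(L1)=0.04512, i(L2)=-1.518, i(L3)=-8.112, i(V1)=-12.22

21.31 V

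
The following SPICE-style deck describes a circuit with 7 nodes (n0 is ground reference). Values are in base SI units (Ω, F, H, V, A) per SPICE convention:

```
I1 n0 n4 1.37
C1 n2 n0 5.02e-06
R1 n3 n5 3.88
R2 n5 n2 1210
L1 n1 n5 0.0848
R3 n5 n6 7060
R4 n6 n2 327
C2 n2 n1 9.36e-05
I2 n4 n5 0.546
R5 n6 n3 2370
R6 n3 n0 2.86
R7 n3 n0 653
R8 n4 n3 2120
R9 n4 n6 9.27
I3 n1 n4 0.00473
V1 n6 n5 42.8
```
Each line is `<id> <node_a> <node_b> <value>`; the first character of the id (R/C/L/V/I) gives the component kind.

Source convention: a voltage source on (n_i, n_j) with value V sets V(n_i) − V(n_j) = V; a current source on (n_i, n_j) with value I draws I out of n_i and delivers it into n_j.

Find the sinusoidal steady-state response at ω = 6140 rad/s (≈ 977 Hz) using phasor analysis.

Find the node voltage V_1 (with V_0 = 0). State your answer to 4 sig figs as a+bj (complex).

Element admittances at ω=6140 rad/s:
  I1: injects 1.37 A into n4 (from n0)
  Y(C1) = 0.000+0.03082j S between n2,n0
  Y(R1) = 0.2577+0.000j S between n3,n5
  Y(R2) = 0.0008264+0.000j S between n5,n2
  Y(L1) = 0.000-0.001921j S between n1,n5
  Y(R3) = 0.0001416+0.000j S between n5,n6
  Y(R4) = 0.003058+0.000j S between n6,n2
  Y(C2) = 0.000+0.5747j S between n2,n1
  I2: injects 0.546 A into n5 (from n4)
  Y(R5) = 0.0004219+0.000j S between n6,n3
  Y(R6) = 0.3497+0.000j S between n3,n0
  Y(R7) = 0.001531+0.000j S between n3,n0
  Y(R8) = 0.0004717+0.000j S between n4,n3
  Y(R9) = 0.1079+0.000j S between n4,n6
  I3: injects 0.00473 A into n4 (from n1)
  V1: constraint V(n6)−V(n5) = 42.8
Assemble and solve the 7×7 MNA system:
  V(n1)=0.1667-5.411j  V(n2)=0.1927-5.401j  V(n3)=3.427-0.01691j  V(n4)=58.16-0.03977j  V(n5)=7.919-0.03987j  V(n6)=50.72-0.03987j
  i(V1)=0.6224-0.01638j

0.1667-5.411j V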